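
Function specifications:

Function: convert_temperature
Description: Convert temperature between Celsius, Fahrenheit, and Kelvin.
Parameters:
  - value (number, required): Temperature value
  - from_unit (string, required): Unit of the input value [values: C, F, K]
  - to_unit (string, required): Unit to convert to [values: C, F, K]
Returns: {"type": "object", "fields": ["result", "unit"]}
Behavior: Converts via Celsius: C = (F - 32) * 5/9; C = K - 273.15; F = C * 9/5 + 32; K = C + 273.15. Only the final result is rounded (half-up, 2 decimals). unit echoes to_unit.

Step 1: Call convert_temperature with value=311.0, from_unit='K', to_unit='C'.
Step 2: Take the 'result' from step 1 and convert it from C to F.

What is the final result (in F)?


Step 1: convert_temperature(value=311.0, from_unit=K, to_unit=C)
  To C: 311 - 273.15 = 37.85
  Target is C: 37.85
  Round to 2 decimals: 37.85
  -> result = 37.85 C
Step 2: convert_temperature(value=37.85, from_unit=C, to_unit=F)
  Input already in C: 37.85
  To F: 37.85 * 9/5 + 32 = 100.13
  Round to 2 decimals: 100.13
  -> result = 100.13 F
100.13 F


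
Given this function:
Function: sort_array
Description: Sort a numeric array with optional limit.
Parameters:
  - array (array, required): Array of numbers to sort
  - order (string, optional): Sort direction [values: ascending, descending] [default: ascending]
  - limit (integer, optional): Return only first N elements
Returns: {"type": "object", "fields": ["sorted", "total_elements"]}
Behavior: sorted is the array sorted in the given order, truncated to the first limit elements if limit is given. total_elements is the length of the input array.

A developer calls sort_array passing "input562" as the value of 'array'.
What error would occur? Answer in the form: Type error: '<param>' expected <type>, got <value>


Spec: 'array' is declared as array; "input562" is a string.
Type error: 'array' expected array, got "input562"


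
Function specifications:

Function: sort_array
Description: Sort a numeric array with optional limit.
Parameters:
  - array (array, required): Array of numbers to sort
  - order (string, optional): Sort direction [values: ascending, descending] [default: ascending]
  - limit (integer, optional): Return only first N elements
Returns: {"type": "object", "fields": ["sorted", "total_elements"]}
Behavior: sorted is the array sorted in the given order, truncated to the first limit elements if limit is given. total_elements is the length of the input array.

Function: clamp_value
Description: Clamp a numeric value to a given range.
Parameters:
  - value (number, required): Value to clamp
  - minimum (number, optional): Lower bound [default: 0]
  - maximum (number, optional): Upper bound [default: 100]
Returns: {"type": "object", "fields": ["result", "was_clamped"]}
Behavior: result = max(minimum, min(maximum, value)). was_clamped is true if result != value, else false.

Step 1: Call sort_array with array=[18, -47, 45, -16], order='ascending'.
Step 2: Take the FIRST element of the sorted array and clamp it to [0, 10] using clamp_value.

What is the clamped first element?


Step 1: sort_array(order=ascending)
  sorted: [-47, -16, 18, 45]
  -> first element = -47
Step 2: clamp_value(value=-47, minimum=0, maximum=10)
  result = max(0, min(10, -47)) = max(0, -47) = 0
  was_clamped = (0 != -47) = true
  -> result = 0
0


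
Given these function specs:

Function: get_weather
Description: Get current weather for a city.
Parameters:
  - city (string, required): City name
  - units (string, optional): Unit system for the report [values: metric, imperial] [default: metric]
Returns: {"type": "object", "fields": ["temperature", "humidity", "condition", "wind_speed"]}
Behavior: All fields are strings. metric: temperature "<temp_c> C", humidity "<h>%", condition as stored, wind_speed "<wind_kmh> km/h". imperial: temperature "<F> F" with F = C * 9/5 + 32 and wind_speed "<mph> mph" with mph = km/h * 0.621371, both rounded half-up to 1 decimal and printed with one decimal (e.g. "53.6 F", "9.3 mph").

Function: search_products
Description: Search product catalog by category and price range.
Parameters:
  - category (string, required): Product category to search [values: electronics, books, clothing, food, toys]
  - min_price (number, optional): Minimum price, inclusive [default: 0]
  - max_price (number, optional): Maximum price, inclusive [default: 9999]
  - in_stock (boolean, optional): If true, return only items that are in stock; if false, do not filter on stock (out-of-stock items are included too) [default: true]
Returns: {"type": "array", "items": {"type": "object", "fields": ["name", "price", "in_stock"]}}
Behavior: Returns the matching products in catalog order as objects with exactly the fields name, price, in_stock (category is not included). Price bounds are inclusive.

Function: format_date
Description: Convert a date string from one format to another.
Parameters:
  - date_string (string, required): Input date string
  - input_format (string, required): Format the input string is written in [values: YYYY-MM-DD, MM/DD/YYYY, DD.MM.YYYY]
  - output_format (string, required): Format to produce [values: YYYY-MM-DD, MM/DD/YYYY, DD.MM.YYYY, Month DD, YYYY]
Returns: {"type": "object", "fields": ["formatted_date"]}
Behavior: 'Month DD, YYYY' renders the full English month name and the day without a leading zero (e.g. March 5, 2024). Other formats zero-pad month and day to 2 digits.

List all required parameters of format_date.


Parameters of format_date and their required/optional flag:
  date_string: required
  input_format: required
  output_format: required
date_string, input_format, output_format


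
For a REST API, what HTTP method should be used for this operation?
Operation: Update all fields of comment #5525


GET = read, POST = create, PUT = update/replace, DELETE = remove
This operation is an update/replace.
PUT


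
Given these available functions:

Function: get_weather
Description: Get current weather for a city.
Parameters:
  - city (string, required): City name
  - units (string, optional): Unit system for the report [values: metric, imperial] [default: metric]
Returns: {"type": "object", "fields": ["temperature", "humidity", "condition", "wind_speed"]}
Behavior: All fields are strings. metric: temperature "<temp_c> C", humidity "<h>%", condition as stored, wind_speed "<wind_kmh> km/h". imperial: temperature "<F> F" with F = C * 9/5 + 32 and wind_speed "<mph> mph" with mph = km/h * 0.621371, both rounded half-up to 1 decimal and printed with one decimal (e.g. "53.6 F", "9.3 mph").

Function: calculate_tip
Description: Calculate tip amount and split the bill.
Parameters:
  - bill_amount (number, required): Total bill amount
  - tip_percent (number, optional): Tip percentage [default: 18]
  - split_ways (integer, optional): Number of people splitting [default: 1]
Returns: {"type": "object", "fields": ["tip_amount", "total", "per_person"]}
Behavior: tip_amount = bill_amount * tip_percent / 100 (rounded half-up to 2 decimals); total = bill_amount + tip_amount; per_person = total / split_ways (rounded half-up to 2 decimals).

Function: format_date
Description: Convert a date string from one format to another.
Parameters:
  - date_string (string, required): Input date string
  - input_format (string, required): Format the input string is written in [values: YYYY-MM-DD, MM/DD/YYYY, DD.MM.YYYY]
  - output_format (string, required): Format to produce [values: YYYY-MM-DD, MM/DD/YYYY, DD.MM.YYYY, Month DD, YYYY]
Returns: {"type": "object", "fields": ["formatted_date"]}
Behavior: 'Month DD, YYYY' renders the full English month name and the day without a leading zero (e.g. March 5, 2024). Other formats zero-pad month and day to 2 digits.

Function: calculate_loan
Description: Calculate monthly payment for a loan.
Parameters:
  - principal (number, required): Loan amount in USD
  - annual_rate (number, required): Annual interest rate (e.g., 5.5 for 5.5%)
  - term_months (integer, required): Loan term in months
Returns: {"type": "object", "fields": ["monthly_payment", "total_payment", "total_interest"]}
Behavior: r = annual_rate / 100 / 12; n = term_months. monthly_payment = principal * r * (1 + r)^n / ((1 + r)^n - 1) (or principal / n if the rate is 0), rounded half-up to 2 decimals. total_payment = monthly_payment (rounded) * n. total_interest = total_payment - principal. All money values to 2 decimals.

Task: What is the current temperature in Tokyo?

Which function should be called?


The task needs a function whose description is: Get current weather for a city.
get_weather


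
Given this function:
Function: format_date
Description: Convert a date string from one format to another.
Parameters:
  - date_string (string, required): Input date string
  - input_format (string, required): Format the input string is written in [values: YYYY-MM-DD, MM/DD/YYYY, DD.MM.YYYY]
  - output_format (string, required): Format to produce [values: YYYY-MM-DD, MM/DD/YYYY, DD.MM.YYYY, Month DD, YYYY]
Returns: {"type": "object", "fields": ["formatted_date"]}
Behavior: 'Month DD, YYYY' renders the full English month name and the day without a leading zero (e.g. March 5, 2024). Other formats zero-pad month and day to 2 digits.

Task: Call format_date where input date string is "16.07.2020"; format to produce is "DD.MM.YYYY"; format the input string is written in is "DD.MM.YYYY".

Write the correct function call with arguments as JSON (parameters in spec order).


Mapping each described value to its parameter name:
  'Input date string' -> date_string = "16.07.2020"
  'Format to produce' -> output_format = "DD.MM.YYYY"
  'Format the input string is written in' -> input_format = "DD.MM.YYYY"
format_date({"date_string": "16.07.2020", "input_format": "DD.MM.YYYY", "output_format": "DD.MM.YYYY"})


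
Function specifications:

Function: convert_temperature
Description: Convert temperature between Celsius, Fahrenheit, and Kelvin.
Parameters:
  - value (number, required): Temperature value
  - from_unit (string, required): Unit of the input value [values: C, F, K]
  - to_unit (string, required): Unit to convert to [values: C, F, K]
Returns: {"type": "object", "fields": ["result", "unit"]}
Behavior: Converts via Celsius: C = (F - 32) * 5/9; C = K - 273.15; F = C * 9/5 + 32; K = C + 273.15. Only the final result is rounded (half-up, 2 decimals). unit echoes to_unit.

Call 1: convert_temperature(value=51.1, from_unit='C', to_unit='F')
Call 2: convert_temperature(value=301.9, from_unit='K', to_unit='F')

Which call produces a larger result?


Call 1:
  Input already in C: 51.1
  To F: 51.1 * 9/5 + 32 = 123.98
  Round to 2 decimals: 123.98
  -> 123.98 F
Call 2:
  To C: 301.9 - 273.15 = 28.75
  To F: 28.75 * 9/5 + 32 = 83.75
  Round to 2 decimals: 83.75
  -> 83.75 F
Call 1 (123.98 F)


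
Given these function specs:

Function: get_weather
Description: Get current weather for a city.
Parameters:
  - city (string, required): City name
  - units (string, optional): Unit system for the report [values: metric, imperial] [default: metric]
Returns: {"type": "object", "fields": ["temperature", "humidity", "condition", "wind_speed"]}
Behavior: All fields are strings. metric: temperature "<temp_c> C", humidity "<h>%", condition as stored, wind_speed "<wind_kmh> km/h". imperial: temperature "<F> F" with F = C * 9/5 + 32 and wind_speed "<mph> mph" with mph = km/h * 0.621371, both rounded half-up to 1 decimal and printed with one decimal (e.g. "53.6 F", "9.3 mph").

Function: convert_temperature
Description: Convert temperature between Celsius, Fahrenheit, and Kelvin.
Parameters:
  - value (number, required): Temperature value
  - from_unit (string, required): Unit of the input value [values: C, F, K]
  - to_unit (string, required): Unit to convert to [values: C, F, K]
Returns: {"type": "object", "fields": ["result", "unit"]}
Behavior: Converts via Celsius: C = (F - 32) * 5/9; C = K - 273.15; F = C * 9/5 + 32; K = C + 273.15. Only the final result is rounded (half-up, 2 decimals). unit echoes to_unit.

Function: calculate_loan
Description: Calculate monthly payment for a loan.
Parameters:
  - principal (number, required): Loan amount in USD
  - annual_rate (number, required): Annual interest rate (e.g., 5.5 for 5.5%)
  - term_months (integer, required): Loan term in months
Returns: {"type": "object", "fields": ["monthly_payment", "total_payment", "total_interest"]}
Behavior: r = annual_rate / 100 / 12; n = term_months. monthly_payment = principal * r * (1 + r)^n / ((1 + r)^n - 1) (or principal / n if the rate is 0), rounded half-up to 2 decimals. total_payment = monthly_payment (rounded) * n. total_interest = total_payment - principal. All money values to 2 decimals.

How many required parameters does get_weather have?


Parameters of get_weather: city (required), units (optional)
Required count:
1


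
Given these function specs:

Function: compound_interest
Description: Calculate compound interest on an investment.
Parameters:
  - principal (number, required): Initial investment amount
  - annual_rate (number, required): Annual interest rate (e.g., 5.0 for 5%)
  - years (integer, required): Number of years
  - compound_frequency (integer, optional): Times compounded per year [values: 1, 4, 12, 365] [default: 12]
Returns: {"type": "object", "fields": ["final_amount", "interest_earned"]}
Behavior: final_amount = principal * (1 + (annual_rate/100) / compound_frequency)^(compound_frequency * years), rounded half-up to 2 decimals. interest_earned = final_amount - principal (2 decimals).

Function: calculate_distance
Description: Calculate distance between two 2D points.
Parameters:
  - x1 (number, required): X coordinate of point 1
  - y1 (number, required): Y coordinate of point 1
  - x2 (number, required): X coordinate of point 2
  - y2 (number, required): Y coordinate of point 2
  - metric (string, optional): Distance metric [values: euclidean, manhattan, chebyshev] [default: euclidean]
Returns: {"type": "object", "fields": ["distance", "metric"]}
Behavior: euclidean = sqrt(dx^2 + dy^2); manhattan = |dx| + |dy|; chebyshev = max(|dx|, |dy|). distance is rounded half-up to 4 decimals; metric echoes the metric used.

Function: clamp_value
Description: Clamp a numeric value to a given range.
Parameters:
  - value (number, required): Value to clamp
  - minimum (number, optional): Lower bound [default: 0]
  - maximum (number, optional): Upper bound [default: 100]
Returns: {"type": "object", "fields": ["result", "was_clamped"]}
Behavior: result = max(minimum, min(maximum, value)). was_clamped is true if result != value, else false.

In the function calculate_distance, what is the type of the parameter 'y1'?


The calculate_distance spec declares:
  - y1 (number, required): Y coordinate of point 1
Type:
number


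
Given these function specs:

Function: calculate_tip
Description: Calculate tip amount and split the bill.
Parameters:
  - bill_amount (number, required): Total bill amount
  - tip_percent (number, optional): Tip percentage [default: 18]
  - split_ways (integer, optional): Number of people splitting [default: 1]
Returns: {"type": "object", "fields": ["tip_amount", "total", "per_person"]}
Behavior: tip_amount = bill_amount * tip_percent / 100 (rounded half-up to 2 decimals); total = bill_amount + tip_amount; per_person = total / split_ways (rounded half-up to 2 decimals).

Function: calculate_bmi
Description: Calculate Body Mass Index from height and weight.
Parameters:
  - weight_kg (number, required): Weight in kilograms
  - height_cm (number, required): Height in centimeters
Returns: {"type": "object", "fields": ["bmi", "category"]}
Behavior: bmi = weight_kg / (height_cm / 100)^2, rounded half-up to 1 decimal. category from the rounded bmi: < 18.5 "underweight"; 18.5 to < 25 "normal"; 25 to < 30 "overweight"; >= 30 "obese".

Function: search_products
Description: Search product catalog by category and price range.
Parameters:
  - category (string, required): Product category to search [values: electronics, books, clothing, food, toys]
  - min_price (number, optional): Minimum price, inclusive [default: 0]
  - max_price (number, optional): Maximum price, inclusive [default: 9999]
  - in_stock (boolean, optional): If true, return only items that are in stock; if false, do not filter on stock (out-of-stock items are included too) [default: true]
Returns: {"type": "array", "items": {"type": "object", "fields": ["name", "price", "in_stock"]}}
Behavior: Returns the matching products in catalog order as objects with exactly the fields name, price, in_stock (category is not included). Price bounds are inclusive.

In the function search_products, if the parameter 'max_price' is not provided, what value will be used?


The search_products spec declares:
  - max_price (number, optional): Maximum price, inclusive [default: 9999]
Default:
9999


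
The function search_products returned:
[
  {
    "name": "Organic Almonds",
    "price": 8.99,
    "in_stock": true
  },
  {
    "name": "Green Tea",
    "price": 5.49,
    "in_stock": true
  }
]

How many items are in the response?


Items: Organic Almonds, Green Tea
2


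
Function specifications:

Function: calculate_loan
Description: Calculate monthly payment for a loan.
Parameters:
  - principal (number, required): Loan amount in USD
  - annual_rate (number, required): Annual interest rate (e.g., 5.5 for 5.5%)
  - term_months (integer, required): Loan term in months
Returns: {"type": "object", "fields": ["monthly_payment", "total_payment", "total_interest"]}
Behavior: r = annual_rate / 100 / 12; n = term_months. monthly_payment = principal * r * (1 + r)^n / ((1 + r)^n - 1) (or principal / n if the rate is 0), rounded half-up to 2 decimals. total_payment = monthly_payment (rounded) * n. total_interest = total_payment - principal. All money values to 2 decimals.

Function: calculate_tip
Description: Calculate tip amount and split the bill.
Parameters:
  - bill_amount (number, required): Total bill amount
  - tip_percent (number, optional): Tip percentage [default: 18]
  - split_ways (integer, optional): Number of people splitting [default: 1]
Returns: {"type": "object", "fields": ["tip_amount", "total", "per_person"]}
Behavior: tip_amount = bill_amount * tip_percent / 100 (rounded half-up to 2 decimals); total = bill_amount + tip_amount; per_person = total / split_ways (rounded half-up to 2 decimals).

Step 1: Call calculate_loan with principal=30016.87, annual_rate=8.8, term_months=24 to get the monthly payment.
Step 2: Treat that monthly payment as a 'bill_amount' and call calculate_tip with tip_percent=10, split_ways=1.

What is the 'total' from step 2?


Step 1: calculate_loan(principal=30016.87, annual_rate=8.8, term_months=24)
  r = 8.8 / 100 / 12 = 0.007333333333 (keep full precision)
  (1 + r)^24 = 1.19167253
  monthly_payment = 30016.87 * 0.007333333333 * 1.19167253 / (1.19167253 - 1) = 1368.560153 -> 1368.56
  total_payment = 1368.56 * 24 = 32845.44
  total_interest = 32845.44 - 30016.87 = 2828.57
  -> monthly_payment = 1368.56
Step 2: calculate_tip(bill_amount=1368.56, tip_percent=10, split_ways=1)
  tip_amount = 1368.56 * 10/100 = 136.856 -> 136.86
  total = 1368.56 + 136.86 = 1505.42
  per_person = 1505.42 / 1 = 1505.42 -> 1505.42
  -> total = 1505.42
$1505.42


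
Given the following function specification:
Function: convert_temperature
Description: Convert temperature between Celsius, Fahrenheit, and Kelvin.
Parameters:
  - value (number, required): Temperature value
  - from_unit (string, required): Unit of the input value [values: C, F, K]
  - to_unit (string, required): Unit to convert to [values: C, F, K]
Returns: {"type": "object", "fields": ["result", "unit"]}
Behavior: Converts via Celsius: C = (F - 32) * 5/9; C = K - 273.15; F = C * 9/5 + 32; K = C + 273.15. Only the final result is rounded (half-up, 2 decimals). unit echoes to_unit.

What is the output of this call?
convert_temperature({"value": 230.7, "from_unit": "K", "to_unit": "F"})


To C: 230.7 - 273.15 = -42.45
To F: -42.45 * 9/5 + 32 = -44.41
Round to 2 decimals: -44.41
Output:
{"result": -44.41, "unit": "F"}


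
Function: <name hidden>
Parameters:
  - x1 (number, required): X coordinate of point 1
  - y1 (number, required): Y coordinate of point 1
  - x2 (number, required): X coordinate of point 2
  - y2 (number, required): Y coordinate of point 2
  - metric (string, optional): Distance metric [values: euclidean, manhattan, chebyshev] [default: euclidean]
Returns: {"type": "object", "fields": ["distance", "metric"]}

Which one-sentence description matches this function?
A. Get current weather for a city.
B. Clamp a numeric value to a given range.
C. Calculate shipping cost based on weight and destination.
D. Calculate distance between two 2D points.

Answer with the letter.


Parameters x1, y1, x2, y2, metric and return ["distance", "metric"] fit: Calculate distance between two 2D points.
D


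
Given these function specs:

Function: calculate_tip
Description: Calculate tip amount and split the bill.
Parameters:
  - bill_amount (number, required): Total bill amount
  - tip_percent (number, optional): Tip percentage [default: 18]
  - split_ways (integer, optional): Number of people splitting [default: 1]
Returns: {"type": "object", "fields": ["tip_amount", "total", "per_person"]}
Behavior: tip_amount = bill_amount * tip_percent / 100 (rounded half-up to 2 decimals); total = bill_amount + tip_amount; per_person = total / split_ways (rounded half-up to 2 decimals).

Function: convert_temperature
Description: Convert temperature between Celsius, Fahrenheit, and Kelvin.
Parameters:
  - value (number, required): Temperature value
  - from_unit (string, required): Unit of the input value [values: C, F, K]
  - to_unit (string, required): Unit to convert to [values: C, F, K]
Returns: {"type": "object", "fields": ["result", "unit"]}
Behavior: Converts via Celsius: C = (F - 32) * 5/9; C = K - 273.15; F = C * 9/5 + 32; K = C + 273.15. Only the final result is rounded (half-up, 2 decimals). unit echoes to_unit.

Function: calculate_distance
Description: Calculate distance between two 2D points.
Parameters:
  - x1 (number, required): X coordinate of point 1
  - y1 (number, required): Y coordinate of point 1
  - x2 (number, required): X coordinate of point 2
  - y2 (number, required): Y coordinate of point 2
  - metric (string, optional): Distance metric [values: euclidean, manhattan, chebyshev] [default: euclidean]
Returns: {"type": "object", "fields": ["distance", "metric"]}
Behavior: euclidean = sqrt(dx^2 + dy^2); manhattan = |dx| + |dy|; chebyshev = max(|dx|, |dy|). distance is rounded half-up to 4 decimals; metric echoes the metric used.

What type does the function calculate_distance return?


The calculate_distance spec declares Returns: {"type": "object", "fields": ["distance", "metric"]}
Type:
object


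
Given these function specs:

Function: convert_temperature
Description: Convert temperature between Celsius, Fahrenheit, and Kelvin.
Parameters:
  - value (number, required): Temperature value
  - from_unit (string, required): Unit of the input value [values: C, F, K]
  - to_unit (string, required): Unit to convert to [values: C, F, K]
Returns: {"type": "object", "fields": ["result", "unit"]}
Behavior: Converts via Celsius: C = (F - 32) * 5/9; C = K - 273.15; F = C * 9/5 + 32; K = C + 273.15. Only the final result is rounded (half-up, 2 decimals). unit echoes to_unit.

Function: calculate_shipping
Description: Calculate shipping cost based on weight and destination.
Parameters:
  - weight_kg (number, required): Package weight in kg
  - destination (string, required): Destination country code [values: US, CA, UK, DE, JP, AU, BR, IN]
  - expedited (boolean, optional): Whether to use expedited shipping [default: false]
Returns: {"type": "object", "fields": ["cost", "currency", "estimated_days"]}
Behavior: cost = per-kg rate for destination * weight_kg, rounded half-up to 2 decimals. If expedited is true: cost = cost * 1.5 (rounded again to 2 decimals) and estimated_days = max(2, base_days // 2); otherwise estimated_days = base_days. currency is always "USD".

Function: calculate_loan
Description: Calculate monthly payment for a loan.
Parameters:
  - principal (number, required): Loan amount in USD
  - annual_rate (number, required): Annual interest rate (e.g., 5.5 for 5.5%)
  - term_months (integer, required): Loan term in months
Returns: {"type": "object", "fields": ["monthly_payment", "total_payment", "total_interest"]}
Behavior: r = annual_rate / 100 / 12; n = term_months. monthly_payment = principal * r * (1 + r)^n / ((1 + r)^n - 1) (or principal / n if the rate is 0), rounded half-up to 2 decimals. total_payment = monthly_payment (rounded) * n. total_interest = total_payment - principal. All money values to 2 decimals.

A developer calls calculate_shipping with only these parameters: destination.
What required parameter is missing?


Required parameters: weight_kg, destination
Provided: destination
Missing: weight_kg
weight_kg


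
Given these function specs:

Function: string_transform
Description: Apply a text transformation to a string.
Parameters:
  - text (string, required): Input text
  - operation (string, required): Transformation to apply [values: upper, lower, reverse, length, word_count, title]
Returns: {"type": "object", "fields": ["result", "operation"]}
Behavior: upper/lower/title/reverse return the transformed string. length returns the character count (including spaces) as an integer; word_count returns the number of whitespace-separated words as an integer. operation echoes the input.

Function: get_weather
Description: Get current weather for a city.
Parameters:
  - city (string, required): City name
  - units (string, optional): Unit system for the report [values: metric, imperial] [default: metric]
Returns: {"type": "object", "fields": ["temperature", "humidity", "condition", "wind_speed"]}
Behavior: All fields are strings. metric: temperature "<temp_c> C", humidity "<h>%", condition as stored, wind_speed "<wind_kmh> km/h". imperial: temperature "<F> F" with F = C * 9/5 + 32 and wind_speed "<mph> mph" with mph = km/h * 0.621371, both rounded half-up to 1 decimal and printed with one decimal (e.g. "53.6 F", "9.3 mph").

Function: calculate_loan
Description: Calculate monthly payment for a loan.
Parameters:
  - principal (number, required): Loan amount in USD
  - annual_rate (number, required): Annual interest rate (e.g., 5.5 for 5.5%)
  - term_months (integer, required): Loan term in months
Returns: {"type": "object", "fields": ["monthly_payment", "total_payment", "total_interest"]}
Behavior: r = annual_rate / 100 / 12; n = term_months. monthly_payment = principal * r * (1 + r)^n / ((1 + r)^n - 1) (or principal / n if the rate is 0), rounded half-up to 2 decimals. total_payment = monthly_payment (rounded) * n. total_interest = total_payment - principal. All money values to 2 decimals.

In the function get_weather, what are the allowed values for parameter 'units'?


The get_weather spec declares:
  - units (string, optional): Unit system for the report [values: metric, imperial] [default: metric]
Allowed values:
metric, imperial


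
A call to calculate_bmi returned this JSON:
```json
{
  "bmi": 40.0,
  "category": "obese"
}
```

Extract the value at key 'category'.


obese


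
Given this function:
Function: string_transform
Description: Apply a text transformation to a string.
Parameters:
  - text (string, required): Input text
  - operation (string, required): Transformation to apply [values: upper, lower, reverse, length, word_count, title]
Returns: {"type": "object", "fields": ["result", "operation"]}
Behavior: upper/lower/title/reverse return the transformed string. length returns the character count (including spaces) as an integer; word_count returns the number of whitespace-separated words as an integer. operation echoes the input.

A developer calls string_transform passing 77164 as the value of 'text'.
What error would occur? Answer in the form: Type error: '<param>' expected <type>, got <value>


Spec: 'text' is declared as string; 77164 is an integer.
Type error: 'text' expected string, got 77164


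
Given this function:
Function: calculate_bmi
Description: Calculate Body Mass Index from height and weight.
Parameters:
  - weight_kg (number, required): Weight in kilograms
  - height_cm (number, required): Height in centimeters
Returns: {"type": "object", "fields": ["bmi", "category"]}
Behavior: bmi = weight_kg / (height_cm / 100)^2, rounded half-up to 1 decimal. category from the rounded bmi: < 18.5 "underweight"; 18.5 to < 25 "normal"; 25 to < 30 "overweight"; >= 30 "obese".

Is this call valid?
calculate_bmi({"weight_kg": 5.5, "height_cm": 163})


Checking all required parameters present and types match... All valid.
Valid


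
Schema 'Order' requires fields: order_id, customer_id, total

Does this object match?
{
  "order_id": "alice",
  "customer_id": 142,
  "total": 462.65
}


Checking required fields... All present.
Valid - all required fields present


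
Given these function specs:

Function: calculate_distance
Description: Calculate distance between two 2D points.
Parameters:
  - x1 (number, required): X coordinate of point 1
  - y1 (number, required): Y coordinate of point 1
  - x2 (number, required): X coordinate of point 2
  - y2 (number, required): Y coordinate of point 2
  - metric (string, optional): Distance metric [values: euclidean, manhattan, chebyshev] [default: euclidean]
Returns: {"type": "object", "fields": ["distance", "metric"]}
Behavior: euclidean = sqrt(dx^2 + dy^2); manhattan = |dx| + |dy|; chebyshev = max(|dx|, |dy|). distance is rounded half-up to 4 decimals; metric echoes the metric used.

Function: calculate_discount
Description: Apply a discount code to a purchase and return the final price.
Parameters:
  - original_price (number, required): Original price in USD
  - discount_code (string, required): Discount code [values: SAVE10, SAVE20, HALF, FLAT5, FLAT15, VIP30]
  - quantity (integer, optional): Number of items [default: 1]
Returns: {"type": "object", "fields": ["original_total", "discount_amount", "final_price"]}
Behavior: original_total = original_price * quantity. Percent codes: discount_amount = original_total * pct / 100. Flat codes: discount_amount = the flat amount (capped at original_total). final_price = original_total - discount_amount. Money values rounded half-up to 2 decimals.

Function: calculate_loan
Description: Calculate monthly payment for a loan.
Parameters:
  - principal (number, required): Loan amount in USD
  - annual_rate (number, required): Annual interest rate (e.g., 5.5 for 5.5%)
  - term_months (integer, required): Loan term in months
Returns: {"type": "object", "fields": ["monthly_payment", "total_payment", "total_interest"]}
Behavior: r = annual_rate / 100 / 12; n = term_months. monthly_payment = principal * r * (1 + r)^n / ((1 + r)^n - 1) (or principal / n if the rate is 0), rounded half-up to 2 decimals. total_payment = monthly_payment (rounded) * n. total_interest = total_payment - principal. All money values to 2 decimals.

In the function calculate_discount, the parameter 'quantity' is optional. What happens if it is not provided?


The calculate_discount spec declares:
  - quantity (integer, optional): Number of items [default: 1]
It defaults to 1


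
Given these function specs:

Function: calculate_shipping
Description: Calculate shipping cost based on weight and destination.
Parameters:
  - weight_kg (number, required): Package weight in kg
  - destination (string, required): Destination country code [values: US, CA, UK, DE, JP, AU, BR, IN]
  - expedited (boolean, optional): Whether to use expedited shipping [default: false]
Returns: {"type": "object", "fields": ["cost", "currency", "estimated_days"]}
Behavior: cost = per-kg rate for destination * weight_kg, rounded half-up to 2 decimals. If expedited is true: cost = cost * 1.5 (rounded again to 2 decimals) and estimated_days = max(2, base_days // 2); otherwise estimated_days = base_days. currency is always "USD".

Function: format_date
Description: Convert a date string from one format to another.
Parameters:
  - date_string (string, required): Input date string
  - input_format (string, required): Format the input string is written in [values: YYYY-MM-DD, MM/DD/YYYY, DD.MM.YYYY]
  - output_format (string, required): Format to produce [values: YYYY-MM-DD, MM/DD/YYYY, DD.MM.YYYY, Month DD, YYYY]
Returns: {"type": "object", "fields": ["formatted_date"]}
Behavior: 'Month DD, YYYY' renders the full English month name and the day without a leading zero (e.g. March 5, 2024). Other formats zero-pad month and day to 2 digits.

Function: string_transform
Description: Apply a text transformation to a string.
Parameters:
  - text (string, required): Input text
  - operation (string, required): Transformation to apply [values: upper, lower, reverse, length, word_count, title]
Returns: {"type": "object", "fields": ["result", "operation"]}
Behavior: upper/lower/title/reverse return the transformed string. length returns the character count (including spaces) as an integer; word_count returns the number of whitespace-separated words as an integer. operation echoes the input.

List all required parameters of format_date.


Parameters of format_date and their required/optional flag:
  date_string: required
  input_format: required
  output_format: required
date_string, input_format, output_format


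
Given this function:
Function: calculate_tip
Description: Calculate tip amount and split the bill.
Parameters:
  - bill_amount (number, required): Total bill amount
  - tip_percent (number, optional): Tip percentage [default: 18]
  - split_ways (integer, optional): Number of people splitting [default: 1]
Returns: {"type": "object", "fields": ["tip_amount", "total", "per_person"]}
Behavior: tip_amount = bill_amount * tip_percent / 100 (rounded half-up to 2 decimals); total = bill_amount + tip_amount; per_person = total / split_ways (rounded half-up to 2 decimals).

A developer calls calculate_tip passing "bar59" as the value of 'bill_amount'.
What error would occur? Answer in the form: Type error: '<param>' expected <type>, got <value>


Spec: 'bill_amount' is declared as number; "bar59" is a string.
Type error: 'bill_amount' expected number, got "bar59"


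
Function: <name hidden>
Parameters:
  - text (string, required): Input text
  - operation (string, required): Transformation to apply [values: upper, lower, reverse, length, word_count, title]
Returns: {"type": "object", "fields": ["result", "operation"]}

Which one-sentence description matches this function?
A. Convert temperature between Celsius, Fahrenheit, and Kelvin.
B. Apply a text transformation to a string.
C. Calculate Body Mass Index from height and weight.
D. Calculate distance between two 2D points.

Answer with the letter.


Parameters text, operation and return ["result", "operation"] fit: Apply a text transformation to a string.
B


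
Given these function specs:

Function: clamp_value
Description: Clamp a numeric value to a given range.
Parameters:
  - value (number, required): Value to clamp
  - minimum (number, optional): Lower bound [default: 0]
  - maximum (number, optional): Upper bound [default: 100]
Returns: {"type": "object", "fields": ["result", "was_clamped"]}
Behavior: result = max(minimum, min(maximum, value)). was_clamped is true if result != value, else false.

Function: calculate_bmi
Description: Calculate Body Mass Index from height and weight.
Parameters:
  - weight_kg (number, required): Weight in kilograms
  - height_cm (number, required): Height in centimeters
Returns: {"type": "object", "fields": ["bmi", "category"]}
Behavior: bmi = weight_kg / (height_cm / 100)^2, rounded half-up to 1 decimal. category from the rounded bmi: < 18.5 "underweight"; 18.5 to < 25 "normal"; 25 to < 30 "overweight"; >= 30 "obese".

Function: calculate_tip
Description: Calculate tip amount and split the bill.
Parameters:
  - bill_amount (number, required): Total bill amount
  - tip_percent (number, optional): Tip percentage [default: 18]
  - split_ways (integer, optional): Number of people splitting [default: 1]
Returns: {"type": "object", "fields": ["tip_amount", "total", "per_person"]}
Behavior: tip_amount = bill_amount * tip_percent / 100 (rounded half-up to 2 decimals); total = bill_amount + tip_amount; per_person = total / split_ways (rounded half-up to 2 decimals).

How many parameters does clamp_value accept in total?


Parameters of clamp_value: value (required), minimum (optional), maximum (optional)
Total:
3


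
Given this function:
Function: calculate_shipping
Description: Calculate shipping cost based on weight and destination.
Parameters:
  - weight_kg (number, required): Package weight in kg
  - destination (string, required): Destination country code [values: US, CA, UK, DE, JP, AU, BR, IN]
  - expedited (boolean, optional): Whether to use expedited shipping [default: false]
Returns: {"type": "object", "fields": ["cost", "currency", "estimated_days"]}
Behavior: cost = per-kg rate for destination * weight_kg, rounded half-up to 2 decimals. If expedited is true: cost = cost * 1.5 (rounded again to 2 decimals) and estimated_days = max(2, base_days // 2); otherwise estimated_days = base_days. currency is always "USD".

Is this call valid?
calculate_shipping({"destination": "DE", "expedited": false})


Checking required parameters...
Missing required parameter: weight_kg
Invalid - missing required parameter 'weight_kg'


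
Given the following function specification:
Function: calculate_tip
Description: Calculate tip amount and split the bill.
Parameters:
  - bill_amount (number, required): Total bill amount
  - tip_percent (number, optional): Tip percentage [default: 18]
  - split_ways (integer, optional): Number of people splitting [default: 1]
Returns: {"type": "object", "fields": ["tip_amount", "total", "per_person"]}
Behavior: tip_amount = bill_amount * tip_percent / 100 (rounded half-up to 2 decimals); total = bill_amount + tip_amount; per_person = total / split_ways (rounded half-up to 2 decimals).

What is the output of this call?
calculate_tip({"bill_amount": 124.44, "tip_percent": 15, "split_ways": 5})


tip_amount = 124.44 * 15/100 = 18.666 -> 18.67
total = 124.44 + 18.67 = 143.11
per_person = 143.11 / 5 = 28.622 -> 28.62
Output:
{"tip_amount": 18.67, "total": 143.11, "per_person": 28.62}


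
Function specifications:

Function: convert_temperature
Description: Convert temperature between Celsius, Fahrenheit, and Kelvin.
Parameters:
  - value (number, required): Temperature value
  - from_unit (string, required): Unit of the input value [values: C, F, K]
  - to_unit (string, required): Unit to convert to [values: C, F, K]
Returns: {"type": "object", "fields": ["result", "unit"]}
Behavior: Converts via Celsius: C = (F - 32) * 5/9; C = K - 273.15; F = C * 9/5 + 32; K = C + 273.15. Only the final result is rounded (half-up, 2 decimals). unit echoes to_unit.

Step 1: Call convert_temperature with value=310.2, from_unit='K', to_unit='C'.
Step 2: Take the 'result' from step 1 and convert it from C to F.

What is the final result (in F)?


Step 1: convert_temperature(value=310.2, from_unit=K, to_unit=C)
  To C: 310.2 - 273.15 = 37.05
  Target is C: 37.05
  Round to 2 decimals: 37.05
  -> result = 37.05 C
Step 2: convert_temperature(value=37.05, from_unit=C, to_unit=F)
  Input already in C: 37.05
  To F: 37.05 * 9/5 + 32 = 98.69
  Round to 2 decimals: 98.69
  -> result = 98.69 F
98.69 F


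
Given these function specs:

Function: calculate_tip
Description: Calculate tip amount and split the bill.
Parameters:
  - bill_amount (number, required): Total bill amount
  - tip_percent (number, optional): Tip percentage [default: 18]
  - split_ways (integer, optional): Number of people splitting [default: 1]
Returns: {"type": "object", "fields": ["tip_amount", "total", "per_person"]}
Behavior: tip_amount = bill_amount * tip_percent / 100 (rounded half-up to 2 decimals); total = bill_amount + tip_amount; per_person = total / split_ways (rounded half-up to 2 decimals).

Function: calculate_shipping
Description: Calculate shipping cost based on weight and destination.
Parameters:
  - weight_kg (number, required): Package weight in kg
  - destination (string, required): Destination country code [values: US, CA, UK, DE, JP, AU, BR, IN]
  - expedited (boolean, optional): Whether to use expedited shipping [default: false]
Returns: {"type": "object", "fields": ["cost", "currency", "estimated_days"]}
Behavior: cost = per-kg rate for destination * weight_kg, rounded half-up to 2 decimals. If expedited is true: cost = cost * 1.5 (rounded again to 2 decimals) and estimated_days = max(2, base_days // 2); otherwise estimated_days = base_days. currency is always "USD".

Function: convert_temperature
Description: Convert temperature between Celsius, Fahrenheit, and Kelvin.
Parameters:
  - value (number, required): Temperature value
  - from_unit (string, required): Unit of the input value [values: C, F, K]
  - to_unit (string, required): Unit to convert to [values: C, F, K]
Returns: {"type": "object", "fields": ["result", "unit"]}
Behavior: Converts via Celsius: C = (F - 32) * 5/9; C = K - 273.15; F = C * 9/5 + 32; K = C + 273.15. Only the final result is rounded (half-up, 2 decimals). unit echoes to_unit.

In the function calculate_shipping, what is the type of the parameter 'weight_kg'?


The calculate_shipping spec declares:
  - weight_kg (number, required): Package weight in kg
Type:
number
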